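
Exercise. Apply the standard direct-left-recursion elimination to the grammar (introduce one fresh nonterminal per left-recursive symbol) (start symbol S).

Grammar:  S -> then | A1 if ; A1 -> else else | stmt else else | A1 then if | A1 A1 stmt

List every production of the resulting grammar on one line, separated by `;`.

Left recursion appears on A1.
For A1: α = {then if, A1 stmt}, β = {else else, stmt else else}. Rewrite as A1 → β A1' and A1' → α A1' | ε.

S -> then | A1 if; A1 -> else else A1' | stmt else else A1'; A1' -> then if A1' | A1 stmt A1' | ε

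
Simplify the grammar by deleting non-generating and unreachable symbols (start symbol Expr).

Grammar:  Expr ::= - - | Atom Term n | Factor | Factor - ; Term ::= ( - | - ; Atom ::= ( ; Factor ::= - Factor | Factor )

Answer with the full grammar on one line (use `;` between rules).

Expr ::= - - | Atom Term n; Term ::= ( - | -; Atom ::= (

Generating nonterminals: {Atom, Expr, Term}.
Reachable from Expr after that: {Atom, Expr, Term}.
Removed useless symbols: {Factor} and every production mentioning them.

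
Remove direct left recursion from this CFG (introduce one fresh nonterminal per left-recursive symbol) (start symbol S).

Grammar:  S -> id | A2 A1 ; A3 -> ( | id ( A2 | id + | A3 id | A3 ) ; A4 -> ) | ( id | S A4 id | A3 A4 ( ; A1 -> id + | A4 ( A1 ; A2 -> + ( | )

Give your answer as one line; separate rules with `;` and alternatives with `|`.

Left recursion appears on A3.
For A3: α = {id, )}, β = {(, id ( A2, id +}. Rewrite as A3 → β A3' and A3' → α A3' | ε.

S -> id | A2 A1; A3 -> ( A3' | id ( A2 A3' | id + A3'; A4 -> ) | ( id | S A4 id | A3 A4 (; A1 -> id + | A4 ( A1; A2 -> + ( | ); A3' -> id A3' | ) A3' | eps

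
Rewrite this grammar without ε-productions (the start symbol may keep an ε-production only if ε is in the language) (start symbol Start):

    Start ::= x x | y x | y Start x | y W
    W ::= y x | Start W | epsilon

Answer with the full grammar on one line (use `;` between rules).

Nullable set = {W}.
ε ∉ L(G), so no ε-production is kept.
For each production, add variants omitting each subset of nullable occurrences: Start → y W gives y W | y. W → Start W gives Start W | Start.

Start ::= x x | y x | y Start x | y W | y; W ::= y x | Start W | Start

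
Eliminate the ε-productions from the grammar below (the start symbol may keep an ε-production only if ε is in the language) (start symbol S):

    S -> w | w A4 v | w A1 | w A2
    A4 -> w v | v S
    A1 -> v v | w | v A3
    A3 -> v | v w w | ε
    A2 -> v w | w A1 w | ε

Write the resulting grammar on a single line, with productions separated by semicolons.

S -> w | w A4 v | w A1 | w A2; A4 -> w v | v S; A1 -> v v | w | v A3 | v; A3 -> v | v w w; A2 -> v w | w A1 w

The nullable symbols are {A2, A3}.
ε ∉ L(G), so no ε-production is kept.
Add the nullable-subset variants: A1 → v A3 gives v A3 | v.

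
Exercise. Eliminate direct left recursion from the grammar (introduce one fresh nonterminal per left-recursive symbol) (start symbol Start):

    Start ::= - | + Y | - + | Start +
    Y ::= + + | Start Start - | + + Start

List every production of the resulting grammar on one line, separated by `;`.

Directly left-recursive nonterminal: Start.
For Start: α = {+}, β = {-, + Y, - +}. Rewrite as Start → β Start1 and Start1 → α Start1 | ε.

Start ::= - Start1 | + Y Start1 | - + Start1; Y ::= + + | Start Start - | + + Start; Start1 ::= + Start1 | ε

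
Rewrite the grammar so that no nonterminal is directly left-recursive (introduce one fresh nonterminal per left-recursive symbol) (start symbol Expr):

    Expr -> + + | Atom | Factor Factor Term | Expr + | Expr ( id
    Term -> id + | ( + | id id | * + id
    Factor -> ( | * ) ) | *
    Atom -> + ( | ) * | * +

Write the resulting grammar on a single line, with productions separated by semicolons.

Left recursion appears on Expr.
For Expr: α = {+, ( id}, β = {+ +, Atom, Factor Factor Term}. Rewrite as Expr → β Expr1 and Expr1 → α Expr1 | ε.

Expr -> + + Expr1 | Atom Expr1 | Factor Factor Term Expr1; Term -> id + | ( + | id id | * + id; Factor -> ( | * ) ) | *; Atom -> + ( | ) * | * +; Expr1 -> + Expr1 | ( id Expr1 | ε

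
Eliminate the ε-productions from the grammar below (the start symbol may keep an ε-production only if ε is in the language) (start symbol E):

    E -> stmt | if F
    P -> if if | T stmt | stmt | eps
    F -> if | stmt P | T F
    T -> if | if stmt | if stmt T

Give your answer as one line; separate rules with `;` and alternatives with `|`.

E -> stmt | if F; P -> if if | T stmt | stmt; F -> if | stmt P | stmt | T F; T -> if | if stmt | if stmt T

The nullable symbols are {P}.
ε ∉ L(G), so no ε-production is kept.
For each production, add variants omitting each subset of nullable occurrences: F → stmt P gives stmt P | stmt.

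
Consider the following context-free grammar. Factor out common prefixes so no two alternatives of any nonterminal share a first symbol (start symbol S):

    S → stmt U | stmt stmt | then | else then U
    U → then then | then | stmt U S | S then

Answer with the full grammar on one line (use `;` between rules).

S → then | else then U | stmt S'; U → stmt U S | S then | then U'; S' → U | stmt; U' → then | eps

S has alternatives sharing prefix 'stmt': factor to S → stmt S' with S' → U | stmt.
U has alternatives sharing prefix 'then': factor to U → then U' with U' → then | ε.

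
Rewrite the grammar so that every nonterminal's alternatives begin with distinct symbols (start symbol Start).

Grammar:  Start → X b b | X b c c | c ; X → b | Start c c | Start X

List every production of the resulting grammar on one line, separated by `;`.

Start has alternatives sharing prefix 'X b': factor to Start → X b Start1 with Start1 → b | c c.
X has alternatives sharing prefix 'Start': factor to X → Start X1 with X1 → c c | X.

Start → c | X b Start1; X → b | Start X1; Start1 → b | c c; X1 → c c | X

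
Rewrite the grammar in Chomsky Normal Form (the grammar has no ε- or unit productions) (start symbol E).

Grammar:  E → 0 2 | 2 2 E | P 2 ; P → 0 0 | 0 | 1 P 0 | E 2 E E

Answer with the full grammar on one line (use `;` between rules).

E → X1 X2 | X2 Y1 | P X2; P → X1 X1 | 0 | X3 Y2 | E Y3; X1 → 0; X2 → 2; X3 → 1; Y1 → X2 E; Y2 → P X1; Y3 → X2 Y4; Y4 → E E

Introduce a nonterminal for each terminal appearing in a rule of length ≥ 2: X1 → 0, X2 → 2, X3 → 1.
Binarize each right-hand side of length ≥ 3 by chaining fresh nonterminals (Y1, Y2, …): affected rules were E → X2 X2 E; P → X3 P X1; P → E X2 E E.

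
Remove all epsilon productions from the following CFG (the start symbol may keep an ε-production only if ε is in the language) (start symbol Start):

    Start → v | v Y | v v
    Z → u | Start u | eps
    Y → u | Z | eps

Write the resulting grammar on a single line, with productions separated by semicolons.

Nullable nonterminals: {Y, Z}.
ε ∉ L(G), so no ε-production is kept.

Start → v | v Y | v v; Z → u | Start u; Y → u | Z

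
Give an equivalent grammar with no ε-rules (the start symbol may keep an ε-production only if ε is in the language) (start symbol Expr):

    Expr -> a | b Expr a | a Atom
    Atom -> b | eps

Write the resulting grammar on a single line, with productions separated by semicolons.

Expr -> a | b Expr a | a Atom; Atom -> b

The nullable symbols are {Atom}.
ε ∉ L(G), so no ε-production is kept.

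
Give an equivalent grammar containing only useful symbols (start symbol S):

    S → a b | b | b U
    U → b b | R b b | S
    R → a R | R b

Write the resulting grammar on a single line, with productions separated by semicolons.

Generating nonterminals: {S, U}.
Reachable from S after that: {S, U}.
Removed useless symbols: {R} and every production mentioning them.

S → a b | b | b U; U → b b | S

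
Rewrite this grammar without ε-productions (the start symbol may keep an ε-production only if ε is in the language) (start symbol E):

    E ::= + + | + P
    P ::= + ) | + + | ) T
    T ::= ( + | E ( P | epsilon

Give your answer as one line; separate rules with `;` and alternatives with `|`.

Nullable nonterminals: {T}.
ε ∉ L(G), so no ε-production is kept.
Expand every rule over subsets of its nullable positions: P → ) T gives ) T | ).

E ::= + + | + P; P ::= + ) | + + | ) T | ); T ::= ( + | E ( P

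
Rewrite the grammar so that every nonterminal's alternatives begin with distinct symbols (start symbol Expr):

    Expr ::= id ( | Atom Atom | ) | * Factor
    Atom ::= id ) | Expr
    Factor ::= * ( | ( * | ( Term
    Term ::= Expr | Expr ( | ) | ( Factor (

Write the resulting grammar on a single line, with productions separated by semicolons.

Expr ::= id ( | Atom Atom | ) | * Factor; Atom ::= id ) | Expr; Factor ::= * ( | ( Factor1; Term ::= ) | ( Factor ( | Expr Term1; Factor1 ::= * | Term; Term1 ::= ε | (

Factor has alternatives sharing prefix '(': factor to Factor → ( Factor1 with Factor1 → * | Term.
Term has alternatives sharing prefix 'Expr': factor to Term → Expr Term1 with Term1 → ε | (.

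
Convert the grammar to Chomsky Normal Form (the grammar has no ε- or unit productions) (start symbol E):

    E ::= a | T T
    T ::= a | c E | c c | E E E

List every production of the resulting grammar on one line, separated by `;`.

E ::= a | T T; T ::= a | X1 E | X1 X1 | E Y1; X1 ::= c; Y1 ::= E E

Introduce a nonterminal for each terminal appearing in a rule of length ≥ 2: X1 → c.
Binarize each right-hand side of length ≥ 3 by chaining fresh nonterminals (Y1, Y2, …): affected rules were T → E E E.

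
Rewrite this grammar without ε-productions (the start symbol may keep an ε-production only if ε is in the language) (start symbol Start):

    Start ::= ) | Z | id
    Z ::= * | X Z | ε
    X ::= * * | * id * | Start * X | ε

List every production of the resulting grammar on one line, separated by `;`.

The nullable symbols are {Start, X, Z}.
ε ∈ L(G) since Start is nullable, so keep Start → ε.
For each production, add variants omitting each subset of nullable occurrences: Z → X Z gives X Z | X. X → Start * X gives Start * X | Start * | * X | *.

Start ::= ) | Z | id | ε; Z ::= * | X Z | X; X ::= * * | * id * | Start * X | Start * | * X | *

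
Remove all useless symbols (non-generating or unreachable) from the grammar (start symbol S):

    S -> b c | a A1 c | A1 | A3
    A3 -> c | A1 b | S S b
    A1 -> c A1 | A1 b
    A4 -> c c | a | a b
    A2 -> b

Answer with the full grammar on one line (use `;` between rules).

Generating nonterminals: {A2, A3, A4, S}.
Reachable from S after that: {A3, S}.
Removed useless symbols: {A1, A2, A4} and every production mentioning them.

S -> b c | A3; A3 -> c | S S b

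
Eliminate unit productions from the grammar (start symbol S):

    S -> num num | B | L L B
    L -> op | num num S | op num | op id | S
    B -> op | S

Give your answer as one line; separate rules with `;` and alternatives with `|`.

Unit pairs: B ⇒* {S}; L ⇒* {B, S}; S ⇒* {B}.
For every A with A ⇒* B via unit rules, add B's non-unit alternatives to A; then delete every rule of the form X → Y.

S -> op | num num | L L B; L -> op | num num S | op num | op id | num num | L L B; B -> op | num num | L L B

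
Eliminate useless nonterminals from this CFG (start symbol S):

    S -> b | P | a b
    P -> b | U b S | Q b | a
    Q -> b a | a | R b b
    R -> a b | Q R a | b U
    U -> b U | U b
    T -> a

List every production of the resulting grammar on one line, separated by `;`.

S -> b | P | a b; P -> b | Q b | a; Q -> b a | a | R b b; R -> a b | Q R a

Generating nonterminals: {P, Q, R, S, T}.
Reachable from S after that: {P, Q, R, S}.
Removed useless symbols: {T, U} and every production mentioning them.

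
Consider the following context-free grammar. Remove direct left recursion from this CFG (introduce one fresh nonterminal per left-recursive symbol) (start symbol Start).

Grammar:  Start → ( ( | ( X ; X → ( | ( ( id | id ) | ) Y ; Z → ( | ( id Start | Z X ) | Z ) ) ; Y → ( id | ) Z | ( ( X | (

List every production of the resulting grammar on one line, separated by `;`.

Directly left-recursive nonterminal: Z.
For Z: α = {X ), ) )}, β = {(, ( id Start}. Rewrite as Z → β Z1 and Z1 → α Z1 | ε.

Start → ( ( | ( X; X → ( | ( ( id | id ) | ) Y; Z → ( Z1 | ( id Start Z1; Y → ( id | ) Z | ( ( X | (; Z1 → X ) Z1 | ) ) Z1 | ε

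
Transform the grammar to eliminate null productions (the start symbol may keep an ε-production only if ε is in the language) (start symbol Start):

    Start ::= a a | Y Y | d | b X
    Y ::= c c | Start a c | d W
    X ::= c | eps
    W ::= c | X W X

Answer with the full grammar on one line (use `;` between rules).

Start ::= a a | Y Y | d | b X | b; Y ::= c c | Start a c | d W; X ::= c; W ::= c | X W X | X W | W X

The nullable symbols are {X}.
ε ∉ L(G), so no ε-production is kept.
For each production, add variants omitting each subset of nullable occurrences: Start → b X gives b X | b. W → X W X gives X W X | X W | W X.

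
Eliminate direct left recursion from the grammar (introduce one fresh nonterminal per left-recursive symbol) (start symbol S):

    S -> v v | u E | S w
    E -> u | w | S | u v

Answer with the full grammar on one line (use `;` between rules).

S -> v v S' | u E S'; E -> u | w | S | u v; S' -> w S' | ε

Directly left-recursive nonterminal: S.
For S: α = {w}, β = {v v, u E}. Rewrite as S → β S' and S' → α S' | ε.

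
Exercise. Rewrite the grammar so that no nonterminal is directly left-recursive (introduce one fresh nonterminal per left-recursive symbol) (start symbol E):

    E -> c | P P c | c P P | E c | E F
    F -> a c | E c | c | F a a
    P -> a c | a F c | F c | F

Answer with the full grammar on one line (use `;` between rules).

Directly left-recursive nonterminals: E, F.
For E: α = {c, F}, β = {c, P P c, c P P}. Rewrite as E → β E' and E' → α E' | ε.
For F: α = {a a}, β = {a c, E c, c}. Rewrite as F → β F' and F' → α F' | ε.

E -> c E' | P P c E' | c P P E'; F -> a c F' | E c F' | c F'; P -> a c | a F c | F c | F; E' -> c E' | F E' | eps; F' -> a a F' | eps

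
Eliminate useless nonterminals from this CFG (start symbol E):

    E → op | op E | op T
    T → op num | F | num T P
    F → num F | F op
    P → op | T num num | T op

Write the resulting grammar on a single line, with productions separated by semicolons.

Generating nonterminals: {E, P, T}.
Reachable from E after that: {E, P, T}.
Removed useless symbols: {F} and every production mentioning them.

E → op | op E | op T; T → op num | num T P; P → op | T num num | T op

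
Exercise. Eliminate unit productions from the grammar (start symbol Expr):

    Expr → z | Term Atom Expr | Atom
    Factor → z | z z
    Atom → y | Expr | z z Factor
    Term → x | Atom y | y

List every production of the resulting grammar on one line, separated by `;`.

Expr → y | z z Factor | z | Term Atom Expr; Factor → z | z z; Atom → y | z z Factor | z | Term Atom Expr; Term → x | Atom y | y

Unit pairs: Atom ⇒* {Expr}; Expr ⇒* {Atom}.
Replace each nonterminal's rules with the union of the non-unit rules of every nonterminal it unit-derives.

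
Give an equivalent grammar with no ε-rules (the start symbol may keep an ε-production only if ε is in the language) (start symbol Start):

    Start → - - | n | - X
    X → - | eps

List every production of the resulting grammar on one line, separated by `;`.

Start → - - | n | - X | -; X → -

Nullable set = {X}.
ε ∉ L(G), so no ε-production is kept.
Add the nullable-subset variants: Start → - X gives - X | -.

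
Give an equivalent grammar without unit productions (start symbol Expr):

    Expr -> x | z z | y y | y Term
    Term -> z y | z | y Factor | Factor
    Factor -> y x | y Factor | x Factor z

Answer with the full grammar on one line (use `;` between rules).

Unit pairs: Term ⇒* {Factor}.
For every A with A ⇒* B via unit rules, add B's non-unit alternatives to A; then delete every rule of the form X → Y.

Expr -> x | z z | y y | y Term; Term -> z y | z | y Factor | y x | x Factor z; Factor -> y x | y Factor | x Factor z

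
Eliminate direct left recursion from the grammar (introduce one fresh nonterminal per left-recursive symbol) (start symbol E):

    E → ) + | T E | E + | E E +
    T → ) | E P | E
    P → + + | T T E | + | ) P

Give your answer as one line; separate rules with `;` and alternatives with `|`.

E → ) + E' | T E E'; T → ) | E P | E; P → + + | T T E | + | ) P; E' → + E' | E + E' | ε

Directly left-recursive nonterminal: E.
For E: α = {+, E +}, β = {) +, T E}. Rewrite as E → β E' and E' → α E' | ε.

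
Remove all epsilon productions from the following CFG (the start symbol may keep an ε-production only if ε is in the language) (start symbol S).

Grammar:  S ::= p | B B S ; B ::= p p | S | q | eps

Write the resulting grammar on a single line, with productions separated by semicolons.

S ::= p | B B S | B S; B ::= p p | S | q

Nullable nonterminals: {B}.
ε ∉ L(G), so no ε-production is kept.
Add the nullable-subset variants: S → B B S gives B B S | B S.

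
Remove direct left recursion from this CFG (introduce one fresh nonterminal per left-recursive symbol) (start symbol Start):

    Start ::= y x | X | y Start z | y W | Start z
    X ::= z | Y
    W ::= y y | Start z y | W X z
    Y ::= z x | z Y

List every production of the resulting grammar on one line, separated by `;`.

Start ::= y x Start1 | X Start1 | y Start z Start1 | y W Start1; X ::= z | Y; W ::= y y W1 | Start z y W1; Y ::= z x | z Y; Start1 ::= z Start1 | ε; W1 ::= X z W1 | ε

Directly left-recursive nonterminals: Start, W.
For Start: α = {z}, β = {y x, X, y Start z, y W}. Rewrite as Start → β Start1 and Start1 → α Start1 | ε.
For W: α = {X z}, β = {y y, Start z y}. Rewrite as W → β W1 and W1 → α W1 | ε.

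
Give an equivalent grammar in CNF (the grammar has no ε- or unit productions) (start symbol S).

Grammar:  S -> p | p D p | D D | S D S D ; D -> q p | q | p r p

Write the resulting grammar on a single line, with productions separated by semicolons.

Introduce a nonterminal for each terminal appearing in a rule of length ≥ 2: X1 → p, X2 → q, X3 → r.
Binarize each right-hand side of length ≥ 3 by chaining fresh nonterminals (Y1, Y2, …): affected rules were S → X1 D X1; S → S D S D; D → X1 X3 X1.

S -> p | X1 Y1 | D D | S Y2; D -> X2 X1 | q | X1 Y4; X1 -> p; X2 -> q; X3 -> r; Y1 -> D X1; Y2 -> D Y3; Y3 -> S D; Y4 -> X3 X1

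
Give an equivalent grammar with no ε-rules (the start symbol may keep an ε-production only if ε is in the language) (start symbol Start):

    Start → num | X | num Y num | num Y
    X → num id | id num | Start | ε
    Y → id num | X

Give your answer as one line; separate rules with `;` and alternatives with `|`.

Start → num | X | num Y num | num num | num Y | ε; X → num id | id num | Start; Y → id num | X

The nullable symbols are {Start, X, Y}.
ε ∈ L(G) since Start is nullable, so keep Start → ε.
For each production, add variants omitting each subset of nullable occurrences: Start → num Y num gives num Y num | num num.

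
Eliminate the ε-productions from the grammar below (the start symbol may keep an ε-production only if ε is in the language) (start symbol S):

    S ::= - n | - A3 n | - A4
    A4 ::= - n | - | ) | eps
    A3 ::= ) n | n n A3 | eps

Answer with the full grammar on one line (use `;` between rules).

S ::= - n | - A3 n | - A4 | -; A4 ::= - n | - | ); A3 ::= ) n | n n A3 | n n

Nullable set = {A3, A4}.
ε ∉ L(G), so no ε-production is kept.
Expand every rule over subsets of its nullable positions: S → - A4 gives - A4 | -. A3 → n n A3 gives n n A3 | n n.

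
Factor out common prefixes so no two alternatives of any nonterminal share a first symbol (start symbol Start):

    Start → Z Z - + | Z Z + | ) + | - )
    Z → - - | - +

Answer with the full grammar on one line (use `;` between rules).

Start has alternatives sharing prefix 'Z Z': factor to Start → Z Z Start1 with Start1 → - + | +.
Z has alternatives sharing prefix '-': factor to Z → - Z1 with Z1 → - | +.

Start → ) + | - ) | Z Z Start1; Z → - Z1; Start1 → - + | +; Z1 → - | +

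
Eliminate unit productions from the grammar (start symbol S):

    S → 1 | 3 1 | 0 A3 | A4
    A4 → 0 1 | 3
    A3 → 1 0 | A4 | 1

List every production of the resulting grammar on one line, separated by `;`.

Unit pairs: A3 ⇒* {A4}; S ⇒* {A4}.
For every A with A ⇒* B via unit rules, add B's non-unit alternatives to A; then delete every rule of the form X → Y.

S → 0 1 | 3 | 1 | 3 1 | 0 A3; A4 → 0 1 | 3; A3 → 0 1 | 3 | 1 0 | 1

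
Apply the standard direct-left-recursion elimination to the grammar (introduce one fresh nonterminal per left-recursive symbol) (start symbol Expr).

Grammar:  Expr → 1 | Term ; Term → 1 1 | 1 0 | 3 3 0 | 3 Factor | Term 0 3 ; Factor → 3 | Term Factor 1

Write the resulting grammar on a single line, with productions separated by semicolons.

Term is directly left-recursive.
For Term: α = {0 3}, β = {1 1, 1 0, 3 3 0, 3 Factor}. Rewrite as Term → β Term1 and Term1 → α Term1 | ε.

Expr → 1 | Term; Term → 1 1 Term1 | 1 0 Term1 | 3 3 0 Term1 | 3 Factor Term1; Factor → 3 | Term Factor 1; Term1 → 0 3 Term1 | ε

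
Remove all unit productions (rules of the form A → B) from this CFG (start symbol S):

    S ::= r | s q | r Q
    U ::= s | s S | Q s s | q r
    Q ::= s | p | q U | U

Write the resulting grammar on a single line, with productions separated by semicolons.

S ::= r | s q | r Q; U ::= s | s S | Q s s | q r; Q ::= s | s S | Q s s | q r | p | q U

Unit pairs: Q ⇒* {U}.
Replace each nonterminal's rules with the union of the non-unit rules of every nonterminal it unit-derives.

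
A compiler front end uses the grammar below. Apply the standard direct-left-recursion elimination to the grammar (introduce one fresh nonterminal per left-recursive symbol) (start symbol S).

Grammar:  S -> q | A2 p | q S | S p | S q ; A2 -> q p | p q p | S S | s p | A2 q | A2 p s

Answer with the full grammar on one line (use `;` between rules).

Directly left-recursive nonterminals: S, A2.
For S: α = {p, q}, β = {q, A2 p, q S}. Rewrite as S → β S' and S' → α S' | ε.
For A2: α = {q, p s}, β = {q p, p q p, S S, s p}. Rewrite as A2 → β A2' and A2' → α A2' | ε.

S -> q S' | A2 p S' | q S S'; A2 -> q p A2' | p q p A2' | S S A2' | s p A2'; S' -> p S' | q S' | epsilon; A2' -> q A2' | p s A2' | epsilon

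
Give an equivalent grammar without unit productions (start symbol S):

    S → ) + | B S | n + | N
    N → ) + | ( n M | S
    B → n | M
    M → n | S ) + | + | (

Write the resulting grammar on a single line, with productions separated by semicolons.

Unit pairs: B ⇒* {M}; N ⇒* {S}; S ⇒* {N}.
For every A with A ⇒* B via unit rules, add B's non-unit alternatives to A; then delete every rule of the form X → Y.

S → ) + | B S | n + | ( n M; N → ) + | B S | n + | ( n M; B → n | S ) + | + | (; M → n | S ) + | + | (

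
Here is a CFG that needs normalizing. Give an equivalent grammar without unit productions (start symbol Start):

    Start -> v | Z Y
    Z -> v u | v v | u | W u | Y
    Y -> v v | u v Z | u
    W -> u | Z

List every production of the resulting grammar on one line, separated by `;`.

Start -> v | Z Y; Z -> v u | v v | u | W u | u v Z; Y -> v v | u v Z | u; W -> v u | v v | u | W u | u v Z

Unit pairs: W ⇒* {Y, Z}; Z ⇒* {Y}.
Replace each nonterminal's rules with the union of the non-unit rules of every nonterminal it unit-derives.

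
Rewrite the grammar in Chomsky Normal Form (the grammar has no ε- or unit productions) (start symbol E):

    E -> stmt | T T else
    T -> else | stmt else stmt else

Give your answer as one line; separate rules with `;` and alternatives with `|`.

Introduce a nonterminal for each terminal appearing in a rule of length ≥ 2: X1 → else, X2 → stmt.
Binarize each right-hand side of length ≥ 3 by chaining fresh nonterminals (Y1, Y2, …): affected rules were E → T T X1; T → X2 X1 X2 X1.

E -> stmt | T Y1; T -> else | X2 Y2; X1 -> else; X2 -> stmt; Y1 -> T X1; Y2 -> X1 Y3; Y3 -> X2 X1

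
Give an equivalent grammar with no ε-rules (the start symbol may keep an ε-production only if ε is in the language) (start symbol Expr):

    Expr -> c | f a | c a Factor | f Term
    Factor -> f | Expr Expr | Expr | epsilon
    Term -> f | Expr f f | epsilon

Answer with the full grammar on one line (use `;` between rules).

Expr -> c | f a | c a Factor | c a | f Term | f; Factor -> f | Expr Expr | Expr; Term -> f | Expr f f

Nullable nonterminals: {Factor, Term}.
ε ∉ L(G), so no ε-production is kept.
Add the nullable-subset variants: Expr → c a Factor gives c a Factor | c a. Expr → f Term gives f Term | f.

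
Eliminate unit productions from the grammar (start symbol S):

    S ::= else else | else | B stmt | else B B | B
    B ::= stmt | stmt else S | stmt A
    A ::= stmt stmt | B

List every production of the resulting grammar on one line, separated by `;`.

S ::= stmt | stmt else S | stmt A | else else | else | B stmt | else B B; B ::= stmt | stmt else S | stmt A; A ::= stmt | stmt else S | stmt A | stmt stmt

Unit pairs: A ⇒* {B}; S ⇒* {B}.
For every A with A ⇒* B via unit rules, add B's non-unit alternatives to A; then delete every rule of the form X → Y.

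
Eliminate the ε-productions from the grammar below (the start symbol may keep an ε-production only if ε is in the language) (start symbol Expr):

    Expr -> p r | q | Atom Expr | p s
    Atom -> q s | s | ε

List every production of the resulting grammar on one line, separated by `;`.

Expr -> p r | q | Atom Expr | p s; Atom -> q s | s

The nullable symbols are {Atom}.
ε ∉ L(G), so no ε-production is kept.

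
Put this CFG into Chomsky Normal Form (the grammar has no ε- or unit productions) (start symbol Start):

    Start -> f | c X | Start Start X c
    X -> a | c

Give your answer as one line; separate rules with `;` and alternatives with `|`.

Start -> f | X1 X | Start Y1; X -> a | c; X1 -> c; Y1 -> Start Y2; Y2 -> X X1

Introduce a nonterminal for each terminal appearing in a rule of length ≥ 2: X1 → c.
Binarize each right-hand side of length ≥ 3 by chaining fresh nonterminals (Y1, Y2, …): affected rules were Start → Start Start X X1.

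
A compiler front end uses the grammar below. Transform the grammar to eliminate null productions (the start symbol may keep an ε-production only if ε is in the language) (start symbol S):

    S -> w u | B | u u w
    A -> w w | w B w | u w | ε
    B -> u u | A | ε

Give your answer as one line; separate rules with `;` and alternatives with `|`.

Nullable nonterminals: {A, B, S}.
ε ∈ L(G) since S is nullable, so keep S → ε.

S -> w u | B | u u w | ε; A -> w w | w B w | u w; B -> u u | A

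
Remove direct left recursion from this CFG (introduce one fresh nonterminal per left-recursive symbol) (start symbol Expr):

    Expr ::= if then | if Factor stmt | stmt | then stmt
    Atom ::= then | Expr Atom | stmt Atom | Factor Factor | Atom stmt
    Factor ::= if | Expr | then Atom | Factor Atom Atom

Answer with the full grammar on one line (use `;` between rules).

Atom, Factor are directly left-recursive.
For Atom: α = {stmt}, β = {then, Expr Atom, stmt Atom, Factor Factor}. Rewrite as Atom → β Atom1 and Atom1 → α Atom1 | ε.
For Factor: α = {Atom Atom}, β = {if, Expr, then Atom}. Rewrite as Factor → β Factor1 and Factor1 → α Factor1 | ε.

Expr ::= if then | if Factor stmt | stmt | then stmt; Atom ::= then Atom1 | Expr Atom Atom1 | stmt Atom Atom1 | Factor Factor Atom1; Factor ::= if Factor1 | Expr Factor1 | then Atom Factor1; Atom1 ::= stmt Atom1 | ε; Factor1 ::= Atom Atom Factor1 | ε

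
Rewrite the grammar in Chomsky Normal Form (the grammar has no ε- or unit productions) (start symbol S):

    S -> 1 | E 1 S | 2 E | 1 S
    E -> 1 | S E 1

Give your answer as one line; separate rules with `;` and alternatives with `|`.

Introduce a nonterminal for each terminal appearing in a rule of length ≥ 2: X1 → 1, X2 → 2.
Binarize each right-hand side of length ≥ 3 by chaining fresh nonterminals (Y1, Y2, …): affected rules were S → E X1 S; E → S E X1.

S -> 1 | E Y1 | X2 E | X1 S; E -> 1 | S Y2; X1 -> 1; X2 -> 2; Y1 -> X1 S; Y2 -> E X1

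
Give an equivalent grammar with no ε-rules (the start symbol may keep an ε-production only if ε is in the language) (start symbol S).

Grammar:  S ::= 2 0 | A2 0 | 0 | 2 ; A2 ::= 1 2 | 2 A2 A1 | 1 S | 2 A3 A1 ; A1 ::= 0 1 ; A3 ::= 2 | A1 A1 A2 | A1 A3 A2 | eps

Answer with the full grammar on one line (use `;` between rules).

Nullable nonterminals: {A3}.
ε ∉ L(G), so no ε-production is kept.
Add the nullable-subset variants: A2 → 2 A3 A1 gives 2 A3 A1 | 2 A1. A3 → A1 A3 A2 gives A1 A3 A2 | A1 A2.

S ::= 2 0 | A2 0 | 0 | 2; A2 ::= 1 2 | 2 A2 A1 | 1 S | 2 A3 A1 | 2 A1; A1 ::= 0 1; A3 ::= 2 | A1 A1 A2 | A1 A3 A2 | A1 A2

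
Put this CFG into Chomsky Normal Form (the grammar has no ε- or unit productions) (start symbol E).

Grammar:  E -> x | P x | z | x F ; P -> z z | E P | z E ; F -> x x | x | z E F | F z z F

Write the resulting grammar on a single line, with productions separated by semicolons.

Introduce a nonterminal for each terminal appearing in a rule of length ≥ 2: X1 → x, X2 → z.
Binarize each right-hand side of length ≥ 3 by chaining fresh nonterminals (Y1, Y2, …): affected rules were F → X2 E F; F → F X2 X2 F.

E -> x | P X1 | z | X1 F; P -> X2 X2 | E P | X2 E; F -> X1 X1 | x | X2 Y1 | F Y2; X1 -> x; X2 -> z; Y1 -> E F; Y2 -> X2 Y3; Y3 -> X2 F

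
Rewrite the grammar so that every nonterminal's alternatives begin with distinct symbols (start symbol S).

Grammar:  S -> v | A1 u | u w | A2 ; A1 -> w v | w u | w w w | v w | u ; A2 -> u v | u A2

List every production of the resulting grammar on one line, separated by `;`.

A1 has alternatives sharing prefix 'w': factor to A1 → w A1' with A1' → v | u | w w.
A2 has alternatives sharing prefix 'u': factor to A2 → u A2' with A2' → v | A2.

S -> v | A1 u | u w | A2; A1 -> v w | u | w A1'; A2 -> u A2'; A1' -> v | u | w w; A2' -> v | A2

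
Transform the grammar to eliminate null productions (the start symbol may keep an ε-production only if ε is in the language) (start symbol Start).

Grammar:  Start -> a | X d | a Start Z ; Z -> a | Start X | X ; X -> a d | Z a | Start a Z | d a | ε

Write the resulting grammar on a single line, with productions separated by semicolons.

Nullable set = {X, Z}.
ε ∉ L(G), so no ε-production is kept.
For each production, add variants omitting each subset of nullable occurrences: Start → X d gives X d | d. Start → a Start Z gives a Start Z | a Start. Z → Start X gives Start X | Start. X → Z a gives Z a | a.

Start -> a | X d | d | a Start Z | a Start; Z -> a | Start X | Start | X; X -> a d | Z a | a | Start a Z | Start a | d a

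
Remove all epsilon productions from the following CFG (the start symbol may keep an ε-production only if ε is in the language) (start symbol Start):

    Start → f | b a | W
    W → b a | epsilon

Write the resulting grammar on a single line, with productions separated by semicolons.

The nullable symbols are {Start, W}.
ε ∈ L(G) since Start is nullable, so keep Start → ε.

Start → f | b a | W | ε; W → b a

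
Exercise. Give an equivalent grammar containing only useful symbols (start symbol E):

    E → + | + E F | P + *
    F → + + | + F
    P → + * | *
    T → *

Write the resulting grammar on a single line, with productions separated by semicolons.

E → + | + E F | P + *; F → + + | + F; P → + * | *

Generating nonterminals: {E, F, P, T}.
Reachable from E after that: {E, F, P}.
Removed useless symbols: {T} and every production mentioning them.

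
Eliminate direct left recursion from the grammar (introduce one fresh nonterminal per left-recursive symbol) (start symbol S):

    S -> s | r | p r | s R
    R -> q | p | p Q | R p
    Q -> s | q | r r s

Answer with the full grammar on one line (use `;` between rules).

R is directly left-recursive.
For R: α = {p}, β = {q, p, p Q}. Rewrite as R → β R' and R' → α R' | ε.

S -> s | r | p r | s R; R -> q R' | p R' | p Q R'; Q -> s | q | r r s; R' -> p R' | ε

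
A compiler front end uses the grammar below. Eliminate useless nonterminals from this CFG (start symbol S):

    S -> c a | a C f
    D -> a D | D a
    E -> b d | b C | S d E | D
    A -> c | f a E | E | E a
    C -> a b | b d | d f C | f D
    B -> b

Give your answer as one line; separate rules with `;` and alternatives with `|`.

Generating nonterminals: {A, B, C, E, S}.
Reachable from S after that: {C, S}.
Removed useless symbols: {A, B, D, E} and every production mentioning them.

S -> c a | a C f; C -> a b | b d | d f C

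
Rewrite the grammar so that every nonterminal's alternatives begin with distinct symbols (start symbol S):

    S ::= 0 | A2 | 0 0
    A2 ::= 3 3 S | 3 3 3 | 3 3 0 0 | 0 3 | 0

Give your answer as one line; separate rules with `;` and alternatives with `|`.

S has alternatives sharing prefix '0': factor to S → 0 S' with S' → ε | 0.
A2 has alternatives sharing prefix '3 3': factor to A2 → 3 3 A2' with A2' → S | 3 | 0 0.
A2 has alternatives sharing prefix '0': factor to A2 → 0 A2'' with A2'' → 3 | ε.

S ::= A2 | 0 S'; A2 ::= 3 3 A2' | 0 A2''; S' ::= eps | 0; A2' ::= S | 3 | 0 0; A2'' ::= 3 | eps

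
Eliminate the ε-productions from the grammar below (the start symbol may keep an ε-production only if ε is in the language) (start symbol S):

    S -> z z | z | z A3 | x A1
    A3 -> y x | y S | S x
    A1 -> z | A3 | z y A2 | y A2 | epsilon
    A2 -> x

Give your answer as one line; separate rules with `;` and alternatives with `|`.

S -> z z | z | z A3 | x A1 | x; A3 -> y x | y S | S x; A1 -> z | A3 | z y A2 | y A2; A2 -> x

The nullable symbols are {A1}.
ε ∉ L(G), so no ε-production is kept.
Expand every rule over subsets of its nullable positions: S → x A1 gives x A1 | x.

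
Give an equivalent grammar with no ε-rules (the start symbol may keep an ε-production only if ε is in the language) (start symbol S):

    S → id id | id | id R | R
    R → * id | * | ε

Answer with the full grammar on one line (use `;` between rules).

The nullable symbols are {R, S}.
ε ∈ L(G) since S is nullable, so keep S → ε.

S → id id | id | id R | R | ε; R → * id | *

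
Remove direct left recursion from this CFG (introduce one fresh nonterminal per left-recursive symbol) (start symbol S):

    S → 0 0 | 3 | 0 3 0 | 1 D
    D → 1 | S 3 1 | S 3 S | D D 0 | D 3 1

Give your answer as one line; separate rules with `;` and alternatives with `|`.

Directly left-recursive nonterminal: D.
For D: α = {D 0, 3 1}, β = {1, S 3 1, S 3 S}. Rewrite as D → β D' and D' → α D' | ε.

S → 0 0 | 3 | 0 3 0 | 1 D; D → 1 D' | S 3 1 D' | S 3 S D'; D' → D 0 D' | 3 1 D' | ε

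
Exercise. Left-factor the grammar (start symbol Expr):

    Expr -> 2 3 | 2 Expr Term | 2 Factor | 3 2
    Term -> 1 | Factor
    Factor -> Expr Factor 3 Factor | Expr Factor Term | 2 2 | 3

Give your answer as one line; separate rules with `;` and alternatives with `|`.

Expr has alternatives sharing prefix '2': factor to Expr → 2 Expr1 with Expr1 → 3 | Expr Term | Factor.
Factor has alternatives sharing prefix 'Expr Factor': factor to Factor → Expr Factor Factor1 with Factor1 → 3 Factor | Term.

Expr -> 3 2 | 2 Expr1; Term -> 1 | Factor; Factor -> 2 2 | 3 | Expr Factor Factor1; Expr1 -> 3 | Expr Term | Factor; Factor1 -> 3 Factor | Term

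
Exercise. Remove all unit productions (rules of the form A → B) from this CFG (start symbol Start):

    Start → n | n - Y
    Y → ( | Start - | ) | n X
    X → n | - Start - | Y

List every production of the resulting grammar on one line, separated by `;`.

Unit pairs: X ⇒* {Y}.
For every A with A ⇒* B via unit rules, add B's non-unit alternatives to A; then delete every rule of the form X → Y.

Start → n | n - Y; Y → ( | Start - | ) | n X; X → n | - Start - | ( | Start - | ) | n X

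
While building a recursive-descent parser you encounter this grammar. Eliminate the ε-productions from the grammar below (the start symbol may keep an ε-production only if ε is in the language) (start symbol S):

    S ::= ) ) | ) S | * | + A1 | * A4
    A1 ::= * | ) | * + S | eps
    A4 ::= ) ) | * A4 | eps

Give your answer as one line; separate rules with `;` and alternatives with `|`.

Nullable nonterminals: {A1, A4}.
ε ∉ L(G), so no ε-production is kept.
Add the nullable-subset variants: S → + A1 gives + A1 | +. A4 → * A4 gives * A4 | *.

S ::= ) ) | ) S | * | + A1 | + | * A4; A1 ::= * | ) | * + S; A4 ::= ) ) | * A4 | *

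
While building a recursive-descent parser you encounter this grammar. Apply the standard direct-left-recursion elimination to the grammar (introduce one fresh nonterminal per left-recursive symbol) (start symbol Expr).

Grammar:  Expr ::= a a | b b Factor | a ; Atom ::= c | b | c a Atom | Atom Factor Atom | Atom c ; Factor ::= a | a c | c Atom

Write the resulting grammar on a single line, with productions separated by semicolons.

Expr ::= a a | b b Factor | a; Atom ::= c Atom1 | b Atom1 | c a Atom Atom1; Factor ::= a | a c | c Atom; Atom1 ::= Factor Atom Atom1 | c Atom1 | ε

Left recursion appears on Atom.
For Atom: α = {Factor Atom, c}, β = {c, b, c a Atom}. Rewrite as Atom → β Atom1 and Atom1 → α Atom1 | ε.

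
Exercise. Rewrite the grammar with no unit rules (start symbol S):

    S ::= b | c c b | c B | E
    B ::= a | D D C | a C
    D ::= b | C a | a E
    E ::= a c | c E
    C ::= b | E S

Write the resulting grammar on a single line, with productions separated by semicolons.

S ::= a c | c E | b | c c b | c B; B ::= a | D D C | a C; D ::= b | C a | a E; E ::= a c | c E; C ::= b | E S

Unit pairs: S ⇒* {E}.
For each unit pair (A, B), copy every non-unit production of B to A, then drop all unit productions.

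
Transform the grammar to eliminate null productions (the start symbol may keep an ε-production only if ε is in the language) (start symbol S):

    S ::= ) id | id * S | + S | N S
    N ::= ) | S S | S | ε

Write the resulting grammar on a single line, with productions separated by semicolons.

Nullable set = {N}.
ε ∉ L(G), so no ε-production is kept.

S ::= ) id | id * S | + S | N S; N ::= ) | S S | S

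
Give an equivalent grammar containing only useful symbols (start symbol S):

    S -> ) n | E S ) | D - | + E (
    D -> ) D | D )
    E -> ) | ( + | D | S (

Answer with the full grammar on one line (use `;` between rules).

S -> ) n | E S ) | + E (; E -> ) | ( + | S (

Generating nonterminals: {E, S}.
Reachable from S after that: {E, S}.
Removed useless symbols: {D} and every production mentioning them.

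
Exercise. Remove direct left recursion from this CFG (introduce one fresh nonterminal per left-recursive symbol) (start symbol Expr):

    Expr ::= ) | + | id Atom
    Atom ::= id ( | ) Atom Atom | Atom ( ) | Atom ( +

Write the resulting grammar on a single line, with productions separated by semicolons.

Atom is directly left-recursive.
For Atom: α = {( ), ( +}, β = {id (, ) Atom Atom}. Rewrite as Atom → β Atom1 and Atom1 → α Atom1 | ε.

Expr ::= ) | + | id Atom; Atom ::= id ( Atom1 | ) Atom Atom Atom1; Atom1 ::= ( ) Atom1 | ( + Atom1 | ε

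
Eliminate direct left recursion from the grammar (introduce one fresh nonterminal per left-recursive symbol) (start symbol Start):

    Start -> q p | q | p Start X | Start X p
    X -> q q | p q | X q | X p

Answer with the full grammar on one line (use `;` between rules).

Start -> q p Start1 | q Start1 | p Start X Start1; X -> q q X1 | p q X1; Start1 -> X p Start1 | ε; X1 -> q X1 | p X1 | ε

Directly left-recursive nonterminals: Start, X.
For Start: α = {X p}, β = {q p, q, p Start X}. Rewrite as Start → β Start1 and Start1 → α Start1 | ε.
For X: α = {q, p}, β = {q q, p q}. Rewrite as X → β X1 and X1 → α X1 | ε.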